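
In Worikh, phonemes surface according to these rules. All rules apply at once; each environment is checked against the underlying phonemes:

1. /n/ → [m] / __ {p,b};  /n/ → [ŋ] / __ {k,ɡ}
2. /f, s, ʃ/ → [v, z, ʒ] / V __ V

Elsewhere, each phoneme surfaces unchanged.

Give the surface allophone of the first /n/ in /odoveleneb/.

[n]

/n/ (between /e/ and /e/) fails the environment for rule 1, so it stays [n].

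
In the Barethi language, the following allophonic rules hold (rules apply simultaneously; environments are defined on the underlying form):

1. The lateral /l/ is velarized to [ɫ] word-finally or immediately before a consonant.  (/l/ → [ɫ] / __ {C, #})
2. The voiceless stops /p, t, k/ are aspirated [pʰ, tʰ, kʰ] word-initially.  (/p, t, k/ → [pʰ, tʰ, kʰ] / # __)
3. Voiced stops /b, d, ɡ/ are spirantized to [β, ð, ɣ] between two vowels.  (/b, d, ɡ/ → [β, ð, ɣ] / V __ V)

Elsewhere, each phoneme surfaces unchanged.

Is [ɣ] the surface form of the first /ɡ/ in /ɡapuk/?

No

/ɡ/ (word-initial) is in the target of rule 3 but the environment (between two vowels) is not met → [ɡ].
The actual realization is [ɡ], not [ɣ].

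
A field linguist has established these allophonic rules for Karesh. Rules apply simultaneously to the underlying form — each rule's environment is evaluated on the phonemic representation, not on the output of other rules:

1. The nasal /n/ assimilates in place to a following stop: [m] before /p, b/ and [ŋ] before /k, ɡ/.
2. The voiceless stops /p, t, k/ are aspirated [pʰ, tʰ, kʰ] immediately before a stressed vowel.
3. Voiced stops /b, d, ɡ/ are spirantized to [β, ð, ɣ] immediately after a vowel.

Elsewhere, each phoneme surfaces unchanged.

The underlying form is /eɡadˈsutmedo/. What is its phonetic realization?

[eɣaðˈsutmeðo]

/e/ (word-initial) is unaffected → [e].
/ɡ/ (between /e/ and /a/) occurs immediately after a vowel → [ɣ] by rule 3.
/a/ — not in any rule's target class → [a].
/d/ — between /a/ and /s/, immediately after a vowel — surfaces as [ð] (rule 3).
/s/ stays [s].
/u/ (between /s/ and /t/) is unaffected → [u].
/t/ (between /u/ and /m/): rule 2 targets it, but not immediately before a stressed vowel → unchanged [t].
/m/ stays [m].
/e/ (between /m/ and /d/): no rule targets it → [e].
/d/ (between /e/ and /o/) occurs immediately after a vowel → [ð] by rule 3.
/o/ (word-final): no rule targets it → [o].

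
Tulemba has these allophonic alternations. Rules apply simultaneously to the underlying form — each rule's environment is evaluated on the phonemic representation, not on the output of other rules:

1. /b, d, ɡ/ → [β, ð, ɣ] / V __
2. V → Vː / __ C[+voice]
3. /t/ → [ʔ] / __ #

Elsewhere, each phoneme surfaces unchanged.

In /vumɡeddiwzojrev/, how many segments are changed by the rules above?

6

Segments that undergo a rule: /u/ → [uː] (rule 2); /e/ → [eː] (rule 2); /d/ → [ð] (rule 1); /i/ → [iː] (rule 2); /o/ → [oː] (rule 2); /e/ → [eː] (rule 2).
All other segments surface unchanged.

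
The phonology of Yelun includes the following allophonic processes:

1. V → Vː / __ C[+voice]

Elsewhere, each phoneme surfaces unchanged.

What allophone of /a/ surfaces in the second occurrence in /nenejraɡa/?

/a/ — word-final; rule 1 does not apply here → [a].

[a]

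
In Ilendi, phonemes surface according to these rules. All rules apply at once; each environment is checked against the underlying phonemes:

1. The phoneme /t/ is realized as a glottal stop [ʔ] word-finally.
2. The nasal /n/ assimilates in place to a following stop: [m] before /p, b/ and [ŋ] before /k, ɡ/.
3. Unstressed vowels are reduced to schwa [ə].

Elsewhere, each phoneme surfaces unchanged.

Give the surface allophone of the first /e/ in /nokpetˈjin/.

Rule 3 applies to /e/ (between /p/ and /t/: in an unstressed syllable) → [ə].

[ə]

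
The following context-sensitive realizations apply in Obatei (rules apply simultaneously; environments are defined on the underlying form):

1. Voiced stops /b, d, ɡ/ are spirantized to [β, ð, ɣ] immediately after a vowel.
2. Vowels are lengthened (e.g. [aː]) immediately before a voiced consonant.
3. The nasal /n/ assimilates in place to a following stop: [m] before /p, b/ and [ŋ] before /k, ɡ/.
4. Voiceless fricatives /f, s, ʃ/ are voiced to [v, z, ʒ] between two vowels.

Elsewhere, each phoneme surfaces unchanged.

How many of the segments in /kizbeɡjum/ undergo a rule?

Segments that undergo a rule: /i/ → [iː] (rule 2); /e/ → [eː] (rule 2); /ɡ/ → [ɣ] (rule 1); /u/ → [uː] (rule 2).
All other segments surface unchanged.

4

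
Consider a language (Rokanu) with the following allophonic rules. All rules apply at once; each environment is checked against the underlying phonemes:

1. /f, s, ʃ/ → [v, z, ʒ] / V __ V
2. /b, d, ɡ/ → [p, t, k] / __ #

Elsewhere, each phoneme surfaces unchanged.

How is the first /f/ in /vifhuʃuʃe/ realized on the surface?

/f/ (between /i/ and /h/) fails the environment for rule 1, so it stays [f].

[f]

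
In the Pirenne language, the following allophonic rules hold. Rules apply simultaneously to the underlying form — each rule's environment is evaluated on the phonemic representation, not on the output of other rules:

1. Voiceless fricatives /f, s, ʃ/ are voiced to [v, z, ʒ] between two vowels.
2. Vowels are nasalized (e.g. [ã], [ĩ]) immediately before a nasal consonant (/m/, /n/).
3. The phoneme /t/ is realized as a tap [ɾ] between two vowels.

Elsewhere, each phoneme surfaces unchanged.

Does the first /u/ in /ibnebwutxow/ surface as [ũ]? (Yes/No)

No

/u/ (between /w/ and /t/): rule 2 targets it, but not before a nasal consonant → unchanged [u].
The actual realization is [u], not [ũ].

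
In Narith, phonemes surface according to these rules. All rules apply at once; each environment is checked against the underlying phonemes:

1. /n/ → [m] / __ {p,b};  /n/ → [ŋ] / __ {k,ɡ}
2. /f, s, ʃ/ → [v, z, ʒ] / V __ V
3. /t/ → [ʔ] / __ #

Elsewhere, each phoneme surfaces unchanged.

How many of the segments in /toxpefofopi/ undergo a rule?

Segments that undergo a rule: /f/ → [v] (rule 2); /f/ → [v] (rule 2).
All other segments surface unchanged.

2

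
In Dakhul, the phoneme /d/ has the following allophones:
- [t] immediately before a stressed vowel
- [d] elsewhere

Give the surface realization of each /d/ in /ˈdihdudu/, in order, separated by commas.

[t], [d], [d]

Occurrence 1 (position 1): immediately before a stressed vowel → [t].
Occurrence 2 (position 4): no conditioning environment matches → elsewhere allophone [d].
Occurrence 3 (position 6): no conditioning environment matches → elsewhere allophone [d].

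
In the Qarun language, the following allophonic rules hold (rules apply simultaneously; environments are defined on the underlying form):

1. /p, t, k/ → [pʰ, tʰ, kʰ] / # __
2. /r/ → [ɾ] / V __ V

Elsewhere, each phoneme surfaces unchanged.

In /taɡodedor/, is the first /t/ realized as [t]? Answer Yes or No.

No

/t/ — word-initial, word-initially — surfaces as [tʰ] (rule 1).
The actual realization is [tʰ], not [t].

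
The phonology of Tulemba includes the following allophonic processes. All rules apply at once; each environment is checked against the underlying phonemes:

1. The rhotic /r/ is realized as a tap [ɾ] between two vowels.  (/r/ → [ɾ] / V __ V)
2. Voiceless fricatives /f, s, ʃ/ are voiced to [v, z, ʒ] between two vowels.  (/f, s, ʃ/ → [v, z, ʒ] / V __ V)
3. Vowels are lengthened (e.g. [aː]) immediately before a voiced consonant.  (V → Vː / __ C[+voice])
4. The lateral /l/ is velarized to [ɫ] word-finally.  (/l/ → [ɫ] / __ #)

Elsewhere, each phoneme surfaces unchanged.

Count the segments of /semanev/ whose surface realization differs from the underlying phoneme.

Segments that undergo a rule: /e/ → [eː] (rule 3); /a/ → [aː] (rule 3); /e/ → [eː] (rule 3).
All other segments surface unchanged.

3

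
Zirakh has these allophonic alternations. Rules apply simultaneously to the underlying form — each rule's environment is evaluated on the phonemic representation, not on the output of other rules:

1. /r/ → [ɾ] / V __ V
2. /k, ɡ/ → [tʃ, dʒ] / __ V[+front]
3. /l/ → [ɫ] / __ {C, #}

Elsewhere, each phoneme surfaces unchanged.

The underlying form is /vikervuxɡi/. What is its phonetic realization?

/v/ (word-initial): no rule targets it → [v].
/i/ stays [i].
/k/ meets the environment for rule 2 (before a front vowel) → [tʃ].
/e/ — not in any rule's target class → [e].
/r/ (between /e/ and /v/) fails the environment for rule 1, so it stays [r].
/v/ — not in any rule's target class → [v].
/u/ (between /v/ and /x/) is unaffected → [u].
/x/ stays [x].
Rule 2 applies to /ɡ/ (between /x/ and /i/: before a front vowel) → [dʒ].
/i/ stays [i].

[vitʃervuxdʒi]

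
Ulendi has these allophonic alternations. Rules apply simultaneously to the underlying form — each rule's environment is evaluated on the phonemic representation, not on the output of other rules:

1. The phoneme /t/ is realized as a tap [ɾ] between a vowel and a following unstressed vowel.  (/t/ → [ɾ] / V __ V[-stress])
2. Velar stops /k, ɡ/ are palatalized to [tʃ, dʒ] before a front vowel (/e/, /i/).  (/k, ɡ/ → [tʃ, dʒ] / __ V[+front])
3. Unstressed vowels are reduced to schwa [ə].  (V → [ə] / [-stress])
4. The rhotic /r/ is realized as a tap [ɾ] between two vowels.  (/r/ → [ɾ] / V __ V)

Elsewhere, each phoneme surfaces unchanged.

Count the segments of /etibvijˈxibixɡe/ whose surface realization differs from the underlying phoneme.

Segments that undergo a rule: /e/ → [ə] (rule 3); /t/ → [ɾ] (rule 1); /i/ → [ə] (rule 3); /i/ → [ə] (rule 3); /i/ → [ə] (rule 3); /ɡ/ → [dʒ] (rule 2); /e/ → [ə] (rule 3).
All other segments surface unchanged.

7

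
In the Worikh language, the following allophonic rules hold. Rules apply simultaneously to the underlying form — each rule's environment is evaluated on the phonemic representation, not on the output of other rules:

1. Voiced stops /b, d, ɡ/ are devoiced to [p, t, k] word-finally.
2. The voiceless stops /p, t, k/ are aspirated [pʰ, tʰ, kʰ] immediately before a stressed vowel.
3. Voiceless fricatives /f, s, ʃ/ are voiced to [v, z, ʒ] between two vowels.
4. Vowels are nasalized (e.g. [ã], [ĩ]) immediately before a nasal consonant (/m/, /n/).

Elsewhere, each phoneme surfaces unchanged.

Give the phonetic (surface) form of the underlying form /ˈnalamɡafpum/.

[ˈnalãmɡafpũm]

/n/ (word-initial): no rule targets it → [n].
/a/ (between /n/ and /l/): rule 4 targets it, but not before a nasal consonant → unchanged [a].
/l/ (between /a/ and /a/): no rule targets it → [l].
/a/ meets the environment for rule 4 (before a nasal consonant) → [ã].
/m/ (between /a/ and /ɡ/): no rule targets it → [m].
/ɡ/ — between /m/ and /a/; rule 1 does not apply here → [ɡ].
/a/ (between /ɡ/ and /f/) fails the environment for rule 4, so it stays [a].
/f/ — between /a/ and /p/; rule 3 does not apply here → [f].
/p/ (between /f/ and /u/) fails the environment for rule 2, so it stays [p].
Rule 4 applies to /u/ (between /p/ and /m/: before a nasal consonant) → [ũ].
/m/ (word-final) is unaffected → [m].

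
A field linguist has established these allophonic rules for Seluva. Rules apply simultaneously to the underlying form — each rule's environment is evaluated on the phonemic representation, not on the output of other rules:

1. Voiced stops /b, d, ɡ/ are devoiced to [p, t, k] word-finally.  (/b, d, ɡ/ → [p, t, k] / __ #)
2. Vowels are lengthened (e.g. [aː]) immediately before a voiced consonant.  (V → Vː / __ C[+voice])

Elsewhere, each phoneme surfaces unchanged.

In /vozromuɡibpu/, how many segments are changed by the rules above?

4

Segments that undergo a rule: /o/ → [oː] (rule 2); /o/ → [oː] (rule 2); /u/ → [uː] (rule 2); /i/ → [iː] (rule 2).
All other segments surface unchanged.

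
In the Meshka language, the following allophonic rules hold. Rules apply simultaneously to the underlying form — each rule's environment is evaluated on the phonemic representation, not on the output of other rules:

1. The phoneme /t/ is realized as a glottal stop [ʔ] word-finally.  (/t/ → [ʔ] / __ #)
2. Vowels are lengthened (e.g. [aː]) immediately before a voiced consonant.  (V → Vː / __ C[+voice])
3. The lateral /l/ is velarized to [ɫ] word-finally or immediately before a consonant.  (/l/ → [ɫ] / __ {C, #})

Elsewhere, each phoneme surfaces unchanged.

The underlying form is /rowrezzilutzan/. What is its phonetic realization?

/r/ (word-initial) is unaffected → [r].
/o/ (between /r/ and /w/): before a voiced consonant, so rule 2 applies → [oː].
/w/ (between /o/ and /r/): no rule targets it → [w].
/r/ (between /w/ and /e/) is unaffected → [r].
Rule 2 applies to /e/ (between /r/ and /z/: before a voiced consonant) → [eː].
/z/ (between /e/ and /z/): no rule targets it → [z].
/z/ (between /z/ and /i/): no rule targets it → [z].
/i/ (between /z/ and /l/) occurs before a voiced consonant → [iː] by rule 2.
/l/ (between /i/ and /u/) is in the target of rule 3 but the environment (word-finally or immediately before a consonant) is not met → [l].
/u/ (between /l/ and /t/): rule 2 targets it, but not before a voiced consonant → unchanged [u].
/t/ (between /u/ and /z/): rule 1 targets it, but not word-finally → unchanged [t].
/z/ stays [z].
/a/ (between /z/ and /n/): before a voiced consonant, so rule 2 applies → [aː].
/n/ (word-final) is unaffected → [n].

[roːwreːzziːlutzaːn]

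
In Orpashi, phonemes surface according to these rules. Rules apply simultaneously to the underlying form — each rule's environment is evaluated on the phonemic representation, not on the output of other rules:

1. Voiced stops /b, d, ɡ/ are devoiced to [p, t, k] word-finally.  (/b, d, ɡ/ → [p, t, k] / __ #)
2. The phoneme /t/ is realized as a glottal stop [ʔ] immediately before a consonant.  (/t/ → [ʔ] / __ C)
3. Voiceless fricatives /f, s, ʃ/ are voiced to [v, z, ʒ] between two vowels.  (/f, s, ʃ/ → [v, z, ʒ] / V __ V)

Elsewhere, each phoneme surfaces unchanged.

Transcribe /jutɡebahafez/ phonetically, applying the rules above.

/j/ (word-initial): no rule targets it → [j].
/u/ (between /j/ and /t/): no rule targets it → [u].
/t/ — between /u/ and /ɡ/, immediately before a consonant — surfaces as [ʔ] (rule 2).
/ɡ/ (between /t/ and /e/) fails the environment for rule 1, so it stays [ɡ].
/e/ (between /ɡ/ and /b/): no rule targets it → [e].
/b/ — between /e/ and /a/; rule 1 does not apply here → [b].
/a/ (between /b/ and /h/) is unaffected → [a].
/h/ (between /a/ and /a/) is unaffected → [h].
/a/ (between /h/ and /f/): no rule targets it → [a].
Rule 3 applies to /f/ (between /a/ and /e/: between two vowels) → [v].
/e/ (between /f/ and /z/) is unaffected → [e].
/z/ (word-final) is unaffected → [z].

[juʔɡebahavez]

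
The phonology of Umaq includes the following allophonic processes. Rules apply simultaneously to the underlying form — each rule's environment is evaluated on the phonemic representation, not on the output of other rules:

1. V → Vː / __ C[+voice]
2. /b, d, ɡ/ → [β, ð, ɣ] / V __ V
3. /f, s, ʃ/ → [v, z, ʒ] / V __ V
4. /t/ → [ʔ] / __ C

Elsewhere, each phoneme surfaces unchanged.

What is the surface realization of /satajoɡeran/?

[sataːjoːɣeːraːn]

/s/ — word-initial; rule 3 does not apply here → [s].
/a/ (between /s/ and /t/): rule 1 targets it, but not before a voiced consonant → unchanged [a].
/t/ — between /a/ and /a/; rule 4 does not apply here → [t].
/a/ — between /t/ and /j/, before a voiced consonant — surfaces as [aː] (rule 1).
/j/ (between /a/ and /o/): no rule targets it → [j].
/o/ (between /j/ and /ɡ/) occurs before a voiced consonant → [oː] by rule 1.
/ɡ/ meets the environment for rule 2 (between two vowels) → [ɣ].
/e/ (between /ɡ/ and /r/) occurs before a voiced consonant → [eː] by rule 1.
/r/ (between /e/ and /a/): no rule targets it → [r].
/a/ (between /r/ and /n/) occurs before a voiced consonant → [aː] by rule 1.
/n/ (word-final) is unaffected → [n].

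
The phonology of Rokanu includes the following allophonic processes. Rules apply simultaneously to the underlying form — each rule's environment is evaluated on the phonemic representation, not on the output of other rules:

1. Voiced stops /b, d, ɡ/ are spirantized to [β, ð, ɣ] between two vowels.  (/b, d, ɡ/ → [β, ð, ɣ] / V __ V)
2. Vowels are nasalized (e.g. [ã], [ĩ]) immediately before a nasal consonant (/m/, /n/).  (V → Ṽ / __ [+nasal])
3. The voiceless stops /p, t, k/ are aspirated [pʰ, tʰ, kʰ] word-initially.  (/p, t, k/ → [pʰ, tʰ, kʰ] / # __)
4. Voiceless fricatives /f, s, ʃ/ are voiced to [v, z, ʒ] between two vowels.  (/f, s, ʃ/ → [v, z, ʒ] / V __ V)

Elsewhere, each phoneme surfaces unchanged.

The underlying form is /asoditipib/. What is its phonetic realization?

[azoðitipib]

/a/ — word-initial; rule 2 does not apply here → [a].
/s/ — between /a/ and /o/, between two vowels — surfaces as [z] (rule 4).
/o/ (between /s/ and /d/) is in the target of rule 2 but the environment (before a nasal consonant) is not met → [o].
/d/ — between /o/ and /i/, between two vowels — surfaces as [ð] (rule 1).
/i/ (between /d/ and /t/): rule 2 targets it, but not before a nasal consonant → unchanged [i].
/t/ (between /i/ and /i/): rule 3 targets it, but not word-initially → unchanged [t].
/i/ (between /t/ and /p/): rule 2 targets it, but not before a nasal consonant → unchanged [i].
/p/ — between /i/ and /i/; rule 3 does not apply here → [p].
/i/ (between /p/ and /b/): rule 2 targets it, but not before a nasal consonant → unchanged [i].
/b/ (word-final) is in the target of rule 1 but the environment (between two vowels) is not met → [b].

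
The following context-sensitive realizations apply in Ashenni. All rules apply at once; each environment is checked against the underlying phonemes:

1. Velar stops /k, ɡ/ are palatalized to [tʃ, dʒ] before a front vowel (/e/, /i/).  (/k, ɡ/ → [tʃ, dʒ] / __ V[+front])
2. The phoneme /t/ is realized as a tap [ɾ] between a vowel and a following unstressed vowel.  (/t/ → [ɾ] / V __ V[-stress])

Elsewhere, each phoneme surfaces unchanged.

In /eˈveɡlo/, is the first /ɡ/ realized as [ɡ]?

Yes

/ɡ/ (between /e/ and /l/) fails the environment for rule 1, so it stays [ɡ].
The actual realization is [ɡ], which matches [ɡ].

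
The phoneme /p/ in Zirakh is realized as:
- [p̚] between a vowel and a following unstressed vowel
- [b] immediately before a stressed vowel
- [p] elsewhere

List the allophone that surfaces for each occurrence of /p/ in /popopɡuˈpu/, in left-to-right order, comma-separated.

Occurrence 1 (position 1): no conditioning environment matches → elsewhere allophone [p].
Occurrence 2 (position 3): between a vowel and a following unstressed vowel → [p̚].
Occurrence 3 (position 5): no conditioning environment matches → elsewhere allophone [p].
Occurrence 4 (position 8): immediately before a stressed vowel → [b].

[p], [p̚], [p], [b]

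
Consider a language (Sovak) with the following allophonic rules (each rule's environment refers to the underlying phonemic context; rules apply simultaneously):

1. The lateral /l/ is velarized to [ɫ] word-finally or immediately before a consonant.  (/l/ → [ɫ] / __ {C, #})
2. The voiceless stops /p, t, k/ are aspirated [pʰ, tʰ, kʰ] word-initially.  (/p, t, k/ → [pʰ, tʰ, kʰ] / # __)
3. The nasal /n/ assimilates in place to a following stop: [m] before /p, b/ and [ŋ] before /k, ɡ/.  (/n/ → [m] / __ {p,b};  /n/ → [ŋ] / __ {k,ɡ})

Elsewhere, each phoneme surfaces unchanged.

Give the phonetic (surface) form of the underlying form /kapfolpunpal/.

/k/ (word-initial): word-initially, so rule 2 applies → [kʰ].
/p/ (between /a/ and /f/) fails the environment for rule 2, so it stays [p].
/l/ (between /o/ and /p/): word-finally or immediately before a consonant, so rule 1 applies → [ɫ].
/p/ (between /l/ and /u/) fails the environment for rule 2, so it stays [p].
/n/ meets the environment for rule 3 (before a labial or velar stop) → [m].
/p/ — between /n/ and /a/; rule 2 does not apply here → [p].
/l/ (word-final) occurs word-finally or immediately before a consonant → [ɫ] by rule 1.

[kʰapfoɫpumpaɫ]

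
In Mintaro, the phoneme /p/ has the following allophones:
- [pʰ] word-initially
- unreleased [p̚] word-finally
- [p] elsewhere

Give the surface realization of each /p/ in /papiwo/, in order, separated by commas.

Occurrence 1 (position 1): word-initially → [pʰ].
Occurrence 2 (position 3): no conditioning environment matches → elsewhere allophone [p].

[pʰ], [p]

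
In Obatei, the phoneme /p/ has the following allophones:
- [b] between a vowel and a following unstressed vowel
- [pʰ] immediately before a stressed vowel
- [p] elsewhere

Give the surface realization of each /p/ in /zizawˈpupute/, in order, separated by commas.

[pʰ], [b]

Occurrence 1 (position 6): immediately before a stressed vowel → [pʰ].
Occurrence 2 (position 8): between a vowel and a following unstressed vowel → [b].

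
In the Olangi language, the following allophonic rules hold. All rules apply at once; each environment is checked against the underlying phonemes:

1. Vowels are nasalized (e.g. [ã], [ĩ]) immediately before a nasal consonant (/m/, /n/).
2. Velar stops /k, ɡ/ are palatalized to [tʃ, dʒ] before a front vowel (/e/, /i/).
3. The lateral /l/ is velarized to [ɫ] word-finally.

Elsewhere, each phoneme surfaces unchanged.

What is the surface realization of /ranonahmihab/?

/r/ — not in any rule's target class → [r].
Rule 1 applies to /a/ (between /r/ and /n/: before a nasal consonant) → [ã].
/n/ (between /a/ and /o/) is unaffected → [n].
Rule 1 applies to /o/ (between /n/ and /n/: before a nasal consonant) → [õ].
/n/ stays [n].
/a/ — between /n/ and /h/; rule 1 does not apply here → [a].
/h/ (between /a/ and /m/): no rule targets it → [h].
/m/ (between /h/ and /i/) is unaffected → [m].
/i/ (between /m/ and /h/) is in the target of rule 1 but the environment (before a nasal consonant) is not met → [i].
/h/ — not in any rule's target class → [h].
/a/ (between /h/ and /b/) fails the environment for rule 1, so it stays [a].
/b/ stays [b].

[rãnõnahmihab]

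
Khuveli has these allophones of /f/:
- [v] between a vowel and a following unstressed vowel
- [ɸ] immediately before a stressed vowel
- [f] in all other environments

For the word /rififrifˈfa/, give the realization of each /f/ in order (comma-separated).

[v], [f], [f], [ɸ]

Occurrence 1 (position 3): between a vowel and a following unstressed vowel → [v].
Occurrence 2 (position 5): no conditioning environment matches → elsewhere allophone [f].
Occurrence 3 (position 8): no conditioning environment matches → elsewhere allophone [f].
Occurrence 4 (position 9): immediately before a stressed vowel → [ɸ].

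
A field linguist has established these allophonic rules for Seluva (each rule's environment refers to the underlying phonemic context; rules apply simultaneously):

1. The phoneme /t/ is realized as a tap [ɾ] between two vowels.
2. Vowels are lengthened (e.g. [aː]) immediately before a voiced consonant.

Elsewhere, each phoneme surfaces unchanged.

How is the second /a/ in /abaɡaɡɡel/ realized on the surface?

/a/ — between /b/ and /ɡ/, before a voiced consonant — surfaces as [aː] (rule 2).

[aː]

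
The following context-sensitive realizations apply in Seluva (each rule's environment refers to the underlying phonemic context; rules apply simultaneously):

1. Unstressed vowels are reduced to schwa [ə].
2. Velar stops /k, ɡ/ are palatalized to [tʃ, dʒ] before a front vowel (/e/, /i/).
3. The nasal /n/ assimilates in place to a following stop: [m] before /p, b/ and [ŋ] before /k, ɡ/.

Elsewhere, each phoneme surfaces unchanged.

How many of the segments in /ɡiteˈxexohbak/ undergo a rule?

5

Segments that undergo a rule: /ɡ/ → [dʒ] (rule 2); /i/ → [ə] (rule 1); /e/ → [ə] (rule 1); /o/ → [ə] (rule 1); /a/ → [ə] (rule 1).
All other segments surface unchanged.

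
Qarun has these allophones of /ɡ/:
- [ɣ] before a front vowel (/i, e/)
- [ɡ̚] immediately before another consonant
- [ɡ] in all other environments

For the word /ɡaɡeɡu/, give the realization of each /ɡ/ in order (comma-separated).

[ɡ], [ɣ], [ɡ]

Occurrence 1 (position 1): no conditioning environment matches → elsewhere allophone [ɡ].
Occurrence 2 (position 3): before a front vowel (/i, e/) → [ɣ].
Occurrence 3 (position 5): no conditioning environment matches → elsewhere allophone [ɡ].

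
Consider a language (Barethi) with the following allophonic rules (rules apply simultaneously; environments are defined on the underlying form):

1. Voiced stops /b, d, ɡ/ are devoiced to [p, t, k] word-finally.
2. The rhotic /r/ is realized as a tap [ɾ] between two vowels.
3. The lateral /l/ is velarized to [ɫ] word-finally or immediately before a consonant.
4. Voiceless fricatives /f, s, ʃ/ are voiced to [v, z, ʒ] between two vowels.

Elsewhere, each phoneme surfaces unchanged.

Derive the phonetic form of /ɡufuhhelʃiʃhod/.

/ɡ/ (word-initial) fails the environment for rule 1, so it stays [ɡ].
/u/ (between /ɡ/ and /f/) is unaffected → [u].
/f/ — between /u/ and /u/, between two vowels — surfaces as [v] (rule 4).
/u/ (between /f/ and /h/): no rule targets it → [u].
/h/ stays [h].
/h/ (between /h/ and /e/) is unaffected → [h].
/e/ — not in any rule's target class → [e].
/l/ meets the environment for rule 3 (word-finally or immediately before a consonant) → [ɫ].
/ʃ/ (between /l/ and /i/): rule 4 targets it, but not between two vowels → unchanged [ʃ].
/i/ stays [i].
/ʃ/ — between /i/ and /h/; rule 4 does not apply here → [ʃ].
/h/ — not in any rule's target class → [h].
/o/ (between /h/ and /d/) is unaffected → [o].
/d/ meets the environment for rule 1 (word-finally) → [t].

[ɡuvuhheɫʃiʃhot]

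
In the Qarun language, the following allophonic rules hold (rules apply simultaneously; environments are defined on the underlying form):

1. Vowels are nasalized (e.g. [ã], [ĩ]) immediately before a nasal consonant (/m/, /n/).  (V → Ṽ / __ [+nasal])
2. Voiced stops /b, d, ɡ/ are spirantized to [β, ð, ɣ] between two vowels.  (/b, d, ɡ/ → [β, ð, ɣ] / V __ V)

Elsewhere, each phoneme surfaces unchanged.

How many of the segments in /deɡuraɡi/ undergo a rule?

Segments that undergo a rule: /ɡ/ → [ɣ] (rule 2); /ɡ/ → [ɣ] (rule 2).
All other segments surface unchanged.

2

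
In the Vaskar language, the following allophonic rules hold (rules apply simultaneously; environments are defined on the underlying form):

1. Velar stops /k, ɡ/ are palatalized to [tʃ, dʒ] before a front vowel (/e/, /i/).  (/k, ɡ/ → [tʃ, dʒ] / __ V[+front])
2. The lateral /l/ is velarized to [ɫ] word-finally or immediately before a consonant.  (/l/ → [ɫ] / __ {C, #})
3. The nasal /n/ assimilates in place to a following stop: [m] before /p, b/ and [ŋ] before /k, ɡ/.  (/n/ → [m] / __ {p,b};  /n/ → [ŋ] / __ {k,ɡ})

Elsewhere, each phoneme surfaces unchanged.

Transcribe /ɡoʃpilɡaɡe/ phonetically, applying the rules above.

/ɡ/ (word-initial) fails the environment for rule 1, so it stays [ɡ].
/o/ stays [o].
/ʃ/ stays [ʃ].
/p/ stays [p].
/i/ — not in any rule's target class → [i].
/l/ — between /i/ and /ɡ/, word-finally or immediately before a consonant — surfaces as [ɫ] (rule 2).
/ɡ/ (between /l/ and /a/): rule 1 targets it, but not before a front vowel → unchanged [ɡ].
/a/ (between /ɡ/ and /ɡ/): no rule targets it → [a].
/ɡ/ (between /a/ and /e/) occurs before a front vowel → [dʒ] by rule 1.
/e/ (word-final): no rule targets it → [e].

[ɡoʃpiɫɡadʒe]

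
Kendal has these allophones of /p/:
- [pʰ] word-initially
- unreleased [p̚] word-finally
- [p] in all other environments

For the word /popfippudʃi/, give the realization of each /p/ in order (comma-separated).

Occurrence 1 (position 1): word-initially → [pʰ].
Occurrence 2 (position 3): no conditioning environment matches → elsewhere allophone [p].
Occurrence 3 (position 6): no conditioning environment matches → elsewhere allophone [p].
Occurrence 4 (position 7): no conditioning environment matches → elsewhere allophone [p].

[pʰ], [p], [p], [p]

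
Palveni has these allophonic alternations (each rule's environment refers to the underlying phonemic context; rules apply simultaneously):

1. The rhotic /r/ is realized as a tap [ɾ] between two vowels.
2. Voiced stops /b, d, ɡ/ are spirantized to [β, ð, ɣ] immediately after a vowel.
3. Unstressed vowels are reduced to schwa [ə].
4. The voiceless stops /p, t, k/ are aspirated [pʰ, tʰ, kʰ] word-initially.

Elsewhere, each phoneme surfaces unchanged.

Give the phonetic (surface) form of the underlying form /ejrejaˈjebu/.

[əjrəjəˈjeβə]

Rule 3 applies to /e/ (word-initial: in an unstressed syllable) → [ə].
/j/ stays [j].
/r/ (between /j/ and /e/): rule 1 targets it, but not between two vowels → unchanged [r].
/e/ — between /r/ and /j/, in an unstressed syllable — surfaces as [ə] (rule 3).
/j/ — not in any rule's target class → [j].
/a/ — between /j/ and /j/, in an unstressed syllable — surfaces as [ə] (rule 3).
/j/ (between /a/ and /e/) is unaffected → [j].
/e/ (between /j/ and /b/) is in the target of rule 3 but the environment (in an unstressed syllable) is not met → [e].
/b/ (between /e/ and /u/): immediately after a vowel, so rule 2 applies → [β].
Rule 3 applies to /u/ (word-final: in an unstressed syllable) → [ə].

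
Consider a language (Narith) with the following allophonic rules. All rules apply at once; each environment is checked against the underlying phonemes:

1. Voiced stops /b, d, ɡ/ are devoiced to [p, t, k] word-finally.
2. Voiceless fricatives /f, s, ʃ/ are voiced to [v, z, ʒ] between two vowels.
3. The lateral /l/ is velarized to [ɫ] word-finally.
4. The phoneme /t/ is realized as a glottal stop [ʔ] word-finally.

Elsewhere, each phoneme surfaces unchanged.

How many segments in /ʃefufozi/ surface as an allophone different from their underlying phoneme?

2

Segments that undergo a rule: /f/ → [v] (rule 2); /f/ → [v] (rule 2).
All other segments surface unchanged.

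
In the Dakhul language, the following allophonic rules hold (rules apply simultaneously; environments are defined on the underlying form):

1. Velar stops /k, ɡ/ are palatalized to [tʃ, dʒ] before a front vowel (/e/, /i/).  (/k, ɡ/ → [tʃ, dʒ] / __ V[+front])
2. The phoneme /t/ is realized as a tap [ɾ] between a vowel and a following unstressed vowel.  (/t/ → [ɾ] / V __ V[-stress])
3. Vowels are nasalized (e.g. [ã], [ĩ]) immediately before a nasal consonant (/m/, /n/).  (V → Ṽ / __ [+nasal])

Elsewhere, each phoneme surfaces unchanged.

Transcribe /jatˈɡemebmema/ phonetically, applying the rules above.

[jatˈdʒẽmebmẽma]

/a/ (between /j/ and /t/): rule 3 targets it, but not before a nasal consonant → unchanged [a].
/t/ (between /a/ and /ɡ/) fails the environment for rule 2, so it stays [t].
/ɡ/ meets the environment for rule 1 (before a front vowel) → [dʒ].
/e/ meets the environment for rule 3 (before a nasal consonant) → [ẽ].
/e/ — between /m/ and /b/; rule 3 does not apply here → [e].
/e/ (between /m/ and /m/) occurs before a nasal consonant → [ẽ] by rule 3.
/a/ — word-final; rule 3 does not apply here → [a].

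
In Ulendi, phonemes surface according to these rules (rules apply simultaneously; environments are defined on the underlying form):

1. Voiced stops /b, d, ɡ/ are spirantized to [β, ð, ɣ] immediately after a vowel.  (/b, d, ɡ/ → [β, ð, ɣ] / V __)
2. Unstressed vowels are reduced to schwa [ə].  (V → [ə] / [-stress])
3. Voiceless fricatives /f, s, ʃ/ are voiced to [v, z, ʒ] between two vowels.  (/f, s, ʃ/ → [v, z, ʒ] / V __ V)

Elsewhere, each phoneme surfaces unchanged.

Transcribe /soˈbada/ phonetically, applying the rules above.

/s/ (word-initial): rule 3 targets it, but not between two vowels → unchanged [s].
/o/ meets the environment for rule 2 (in an unstressed syllable) → [ə].
/b/ meets the environment for rule 1 (immediately after a vowel) → [β].
/a/ — between /b/ and /d/; rule 2 does not apply here → [a].
/d/ (between /a/ and /a/): immediately after a vowel, so rule 1 applies → [ð].
/a/ (word-final): in an unstressed syllable, so rule 2 applies → [ə].

[səˈβaðə]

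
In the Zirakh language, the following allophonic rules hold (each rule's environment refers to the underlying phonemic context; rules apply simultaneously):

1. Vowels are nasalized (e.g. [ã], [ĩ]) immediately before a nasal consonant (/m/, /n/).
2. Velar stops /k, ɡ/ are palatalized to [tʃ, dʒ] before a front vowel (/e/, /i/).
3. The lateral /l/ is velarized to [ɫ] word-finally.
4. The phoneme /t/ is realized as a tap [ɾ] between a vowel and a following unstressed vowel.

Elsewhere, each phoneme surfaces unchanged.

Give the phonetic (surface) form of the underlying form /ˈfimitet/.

[ˈfĩmiɾet]

/f/ — not in any rule's target class → [f].
/i/ (between /f/ and /m/) occurs before a nasal consonant → [ĩ] by rule 1.
/m/ stays [m].
/i/ (between /m/ and /t/) is in the target of rule 1 but the environment (before a nasal consonant) is not met → [i].
/t/ — between /i/ and /e/, between a vowel and a following unstressed vowel — surfaces as [ɾ] (rule 4).
/e/ (between /t/ and /t/) fails the environment for rule 1, so it stays [e].
/t/ (word-final) fails the environment for rule 4, so it stays [t].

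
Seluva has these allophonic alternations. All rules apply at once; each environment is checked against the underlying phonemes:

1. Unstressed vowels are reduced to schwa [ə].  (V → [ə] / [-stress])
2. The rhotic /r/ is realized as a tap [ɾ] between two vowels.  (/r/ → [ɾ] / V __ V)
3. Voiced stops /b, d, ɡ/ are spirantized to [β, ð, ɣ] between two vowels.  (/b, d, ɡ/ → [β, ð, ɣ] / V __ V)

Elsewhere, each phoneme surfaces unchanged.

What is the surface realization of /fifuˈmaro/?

[fəfəˈmaɾə]

/f/ (word-initial) is unaffected → [f].
/i/ (between /f/ and /f/) occurs in an unstressed syllable → [ə] by rule 1.
/f/ — not in any rule's target class → [f].
/u/ (between /f/ and /m/) occurs in an unstressed syllable → [ə] by rule 1.
/m/ (between /u/ and /a/) is unaffected → [m].
/a/ (between /m/ and /r/): rule 1 targets it, but not in an unstressed syllable → unchanged [a].
/r/ (between /a/ and /o/): between two vowels, so rule 2 applies → [ɾ].
/o/ — word-final, in an unstressed syllable — surfaces as [ə] (rule 1).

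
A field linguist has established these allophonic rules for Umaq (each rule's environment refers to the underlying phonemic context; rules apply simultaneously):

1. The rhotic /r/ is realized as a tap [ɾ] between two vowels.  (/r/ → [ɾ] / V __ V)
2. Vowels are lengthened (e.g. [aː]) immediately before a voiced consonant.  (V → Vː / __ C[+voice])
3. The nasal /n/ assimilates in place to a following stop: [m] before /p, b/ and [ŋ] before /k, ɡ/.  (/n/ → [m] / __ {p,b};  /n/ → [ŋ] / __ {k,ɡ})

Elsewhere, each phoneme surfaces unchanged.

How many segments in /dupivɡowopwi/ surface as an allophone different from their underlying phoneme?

2

Segments that undergo a rule: /i/ → [iː] (rule 2); /o/ → [oː] (rule 2).
All other segments surface unchanged.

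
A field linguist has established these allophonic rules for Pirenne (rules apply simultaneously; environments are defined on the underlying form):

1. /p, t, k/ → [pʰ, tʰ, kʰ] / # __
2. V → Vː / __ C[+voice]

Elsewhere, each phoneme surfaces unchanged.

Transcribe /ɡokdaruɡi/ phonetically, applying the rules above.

/ɡ/ stays [ɡ].
/o/ (between /ɡ/ and /k/) fails the environment for rule 2, so it stays [o].
/k/ (between /o/ and /d/) fails the environment for rule 1, so it stays [k].
/d/ (between /k/ and /a/) is unaffected → [d].
/a/ (between /d/ and /r/): before a voiced consonant, so rule 2 applies → [aː].
/r/ (between /a/ and /u/) is unaffected → [r].
/u/ (between /r/ and /ɡ/) occurs before a voiced consonant → [uː] by rule 2.
/ɡ/ (between /u/ and /i/) is unaffected → [ɡ].
/i/ (word-final) fails the environment for rule 2, so it stays [i].

[ɡokdaːruːɡi]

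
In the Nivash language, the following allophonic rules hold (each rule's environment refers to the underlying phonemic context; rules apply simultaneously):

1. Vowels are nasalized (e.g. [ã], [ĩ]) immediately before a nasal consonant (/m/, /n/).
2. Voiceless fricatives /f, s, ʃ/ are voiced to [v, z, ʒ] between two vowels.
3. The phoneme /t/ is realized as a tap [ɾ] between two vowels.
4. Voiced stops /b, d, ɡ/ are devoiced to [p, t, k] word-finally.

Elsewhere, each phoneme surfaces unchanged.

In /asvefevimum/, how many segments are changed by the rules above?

Segments that undergo a rule: /f/ → [v] (rule 2); /i/ → [ĩ] (rule 1); /u/ → [ũ] (rule 1).
All other segments surface unchanged.

3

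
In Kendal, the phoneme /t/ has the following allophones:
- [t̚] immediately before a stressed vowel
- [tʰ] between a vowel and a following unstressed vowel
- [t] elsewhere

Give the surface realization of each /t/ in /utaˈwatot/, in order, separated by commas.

Occurrence 1 (position 2): between a vowel and a following unstressed vowel → [tʰ].
Occurrence 2 (position 6): between a vowel and a following unstressed vowel → [tʰ].
Occurrence 3 (position 8): no conditioning environment matches → elsewhere allophone [t].

[tʰ], [tʰ], [t]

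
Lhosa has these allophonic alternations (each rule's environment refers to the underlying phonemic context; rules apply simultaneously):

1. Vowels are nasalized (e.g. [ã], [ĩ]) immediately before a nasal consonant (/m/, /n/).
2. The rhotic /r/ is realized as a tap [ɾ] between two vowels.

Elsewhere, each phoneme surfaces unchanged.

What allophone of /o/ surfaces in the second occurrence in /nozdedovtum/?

[o]

/o/ (between /d/ and /v/): rule 1 targets it, but not before a nasal consonant → unchanged [o].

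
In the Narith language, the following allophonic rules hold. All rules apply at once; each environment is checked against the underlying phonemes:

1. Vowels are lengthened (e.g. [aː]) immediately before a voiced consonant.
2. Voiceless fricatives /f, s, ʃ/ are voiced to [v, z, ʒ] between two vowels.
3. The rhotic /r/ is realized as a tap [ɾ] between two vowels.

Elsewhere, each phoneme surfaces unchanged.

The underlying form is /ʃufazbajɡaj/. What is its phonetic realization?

/ʃ/ (word-initial) is in the target of rule 2 but the environment (between two vowels) is not met → [ʃ].
/u/ (between /ʃ/ and /f/) fails the environment for rule 1, so it stays [u].
/f/ (between /u/ and /a/) occurs between two vowels → [v] by rule 2.
/a/ (between /f/ and /z/): before a voiced consonant, so rule 1 applies → [aː].
/z/ — not in any rule's target class → [z].
/b/ stays [b].
/a/ (between /b/ and /j/) occurs before a voiced consonant → [aː] by rule 1.
/j/ (between /a/ and /ɡ/): no rule targets it → [j].
/ɡ/ — not in any rule's target class → [ɡ].
/a/ (between /ɡ/ and /j/) occurs before a voiced consonant → [aː] by rule 1.
/j/ — not in any rule's target class → [j].

[ʃuvaːzbaːjɡaːj]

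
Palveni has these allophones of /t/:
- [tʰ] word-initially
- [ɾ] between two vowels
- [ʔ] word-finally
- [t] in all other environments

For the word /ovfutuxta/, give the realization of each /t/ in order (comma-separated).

[ɾ], [t]

Occurrence 1 (position 5): between two vowels → [ɾ].
Occurrence 2 (position 8): no conditioning environment matches → elsewhere allophone [t].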